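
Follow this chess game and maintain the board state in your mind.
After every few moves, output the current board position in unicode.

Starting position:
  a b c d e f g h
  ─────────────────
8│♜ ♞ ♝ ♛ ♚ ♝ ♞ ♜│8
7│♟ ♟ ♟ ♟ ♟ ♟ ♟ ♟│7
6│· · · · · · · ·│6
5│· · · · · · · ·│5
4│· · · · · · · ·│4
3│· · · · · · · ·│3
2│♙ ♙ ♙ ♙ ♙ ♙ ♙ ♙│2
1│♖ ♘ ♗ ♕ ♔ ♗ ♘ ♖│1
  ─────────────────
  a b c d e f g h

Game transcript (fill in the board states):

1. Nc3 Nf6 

  a b c d e f g h
  ─────────────────
8│♜ ♞ ♝ ♛ ♚ ♝ · ♜│8
7│♟ ♟ ♟ ♟ ♟ ♟ ♟ ♟│7
6│· · · · · ♞ · ·│6
5│· · · · · · · ·│5
4│· · · · · · · ·│4
3│· · ♘ · · · · ·│3
2│♙ ♙ ♙ ♙ ♙ ♙ ♙ ♙│2
1│♖ · ♗ ♕ ♔ ♗ ♘ ♖│1
  ─────────────────
  a b c d e f g h

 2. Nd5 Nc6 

  a b c d e f g h
  ─────────────────
8│♜ · ♝ ♛ ♚ ♝ · ♜│8
7│♟ ♟ ♟ ♟ ♟ ♟ ♟ ♟│7
6│· · ♞ · · ♞ · ·│6
5│· · · ♘ · · · ·│5
4│· · · · · · · ·│4
3│· · · · · · · ·│3
2│♙ ♙ ♙ ♙ ♙ ♙ ♙ ♙│2
1│♖ · ♗ ♕ ♔ ♗ ♘ ♖│1
  ─────────────────
  a b c d e f g h

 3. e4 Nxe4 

  a b c d e f g h
  ─────────────────
8│♜ · ♝ ♛ ♚ ♝ · ♜│8
7│♟ ♟ ♟ ♟ ♟ ♟ ♟ ♟│7
6│· · ♞ · · · · ·│6
5│· · · ♘ · · · ·│5
4│· · · · ♞ · · ·│4
3│· · · · · · · ·│3
2│♙ ♙ ♙ ♙ · ♙ ♙ ♙│2
1│♖ · ♗ ♕ ♔ ♗ ♘ ♖│1
  ─────────────────
  a b c d e f g h



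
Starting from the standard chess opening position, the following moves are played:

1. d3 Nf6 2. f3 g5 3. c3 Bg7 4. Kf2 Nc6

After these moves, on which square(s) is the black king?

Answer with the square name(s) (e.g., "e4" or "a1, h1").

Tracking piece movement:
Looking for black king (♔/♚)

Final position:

  a b c d e f g h
  ─────────────────
8│♜ · ♝ ♛ ♚ · · ♜│8
7│♟ ♟ ♟ ♟ ♟ ♟ ♝ ♟│7
6│· · ♞ · · ♞ · ·│6
5│· · · · · · ♟ ·│5
4│· · · · · · · ·│4
3│· · ♙ ♙ · ♙ · ·│3
2│♙ ♙ · · ♙ ♔ ♙ ♙│2
1│♖ ♘ ♗ ♕ · ♗ ♘ ♖│1
  ─────────────────
  a b c d e f g h


e8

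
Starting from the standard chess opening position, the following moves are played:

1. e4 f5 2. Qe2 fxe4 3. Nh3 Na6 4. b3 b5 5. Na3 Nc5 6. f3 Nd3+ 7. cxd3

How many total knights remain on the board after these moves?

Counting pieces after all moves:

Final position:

  a b c d e f g h
  ─────────────────
8│♜ · ♝ ♛ ♚ ♝ ♞ ♜│8
7│♟ · ♟ ♟ ♟ · ♟ ♟│7
6│· · · · · · · ·│6
5│· ♟ · · · · · ·│5
4│· · · · ♟ · · ·│4
3│♘ ♙ · ♙ · ♙ · ♘│3
2│♙ · · ♙ ♕ · ♙ ♙│2
1│♖ · ♗ · ♔ ♗ · ♖│1
  ─────────────────
  a b c d e f g h


3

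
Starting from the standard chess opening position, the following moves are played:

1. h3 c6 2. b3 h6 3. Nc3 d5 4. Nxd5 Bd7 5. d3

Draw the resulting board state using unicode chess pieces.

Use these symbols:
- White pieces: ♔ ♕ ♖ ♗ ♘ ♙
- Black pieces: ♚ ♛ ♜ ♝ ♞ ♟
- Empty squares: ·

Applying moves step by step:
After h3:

♜ ♞ ♝ ♛ ♚ ♝ ♞ ♜
♟ ♟ ♟ ♟ ♟ ♟ ♟ ♟
· · · · · · · ·
· · · · · · · ·
· · · · · · · ·
· · · · · · · ♙
♙ ♙ ♙ ♙ ♙ ♙ ♙ ·
♖ ♘ ♗ ♕ ♔ ♗ ♘ ♖


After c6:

♜ ♞ ♝ ♛ ♚ ♝ ♞ ♜
♟ ♟ · ♟ ♟ ♟ ♟ ♟
· · ♟ · · · · ·
· · · · · · · ·
· · · · · · · ·
· · · · · · · ♙
♙ ♙ ♙ ♙ ♙ ♙ ♙ ·
♖ ♘ ♗ ♕ ♔ ♗ ♘ ♖


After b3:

♜ ♞ ♝ ♛ ♚ ♝ ♞ ♜
♟ ♟ · ♟ ♟ ♟ ♟ ♟
· · ♟ · · · · ·
· · · · · · · ·
· · · · · · · ·
· ♙ · · · · · ♙
♙ · ♙ ♙ ♙ ♙ ♙ ·
♖ ♘ ♗ ♕ ♔ ♗ ♘ ♖


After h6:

♜ ♞ ♝ ♛ ♚ ♝ ♞ ♜
♟ ♟ · ♟ ♟ ♟ ♟ ·
· · ♟ · · · · ♟
· · · · · · · ·
· · · · · · · ·
· ♙ · · · · · ♙
♙ · ♙ ♙ ♙ ♙ ♙ ·
♖ ♘ ♗ ♕ ♔ ♗ ♘ ♖


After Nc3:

♜ ♞ ♝ ♛ ♚ ♝ ♞ ♜
♟ ♟ · ♟ ♟ ♟ ♟ ·
· · ♟ · · · · ♟
· · · · · · · ·
· · · · · · · ·
· ♙ ♘ · · · · ♙
♙ · ♙ ♙ ♙ ♙ ♙ ·
♖ · ♗ ♕ ♔ ♗ ♘ ♖


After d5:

♜ ♞ ♝ ♛ ♚ ♝ ♞ ♜
♟ ♟ · · ♟ ♟ ♟ ·
· · ♟ · · · · ♟
· · · ♟ · · · ·
· · · · · · · ·
· ♙ ♘ · · · · ♙
♙ · ♙ ♙ ♙ ♙ ♙ ·
♖ · ♗ ♕ ♔ ♗ ♘ ♖


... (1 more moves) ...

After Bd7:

♜ ♞ · ♛ ♚ ♝ ♞ ♜
♟ ♟ · ♝ ♟ ♟ ♟ ·
· · ♟ · · · · ♟
· · · ♘ · · · ·
· · · · · · · ·
· ♙ · · · · · ♙
♙ · ♙ ♙ ♙ ♙ ♙ ·
♖ · ♗ ♕ ♔ ♗ ♘ ♖


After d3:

♜ ♞ · ♛ ♚ ♝ ♞ ♜
♟ ♟ · ♝ ♟ ♟ ♟ ·
· · ♟ · · · · ♟
· · · ♘ · · · ·
· · · · · · · ·
· ♙ · ♙ · · · ♙
♙ · ♙ · ♙ ♙ ♙ ·
♖ · ♗ ♕ ♔ ♗ ♘ ♖



  a b c d e f g h
  ─────────────────
8│♜ ♞ · ♛ ♚ ♝ ♞ ♜│8
7│♟ ♟ · ♝ ♟ ♟ ♟ ·│7
6│· · ♟ · · · · ♟│6
5│· · · ♘ · · · ·│5
4│· · · · · · · ·│4
3│· ♙ · ♙ · · · ♙│3
2│♙ · ♙ · ♙ ♙ ♙ ·│2
1│♖ · ♗ ♕ ♔ ♗ ♘ ♖│1
  ─────────────────
  a b c d e f g h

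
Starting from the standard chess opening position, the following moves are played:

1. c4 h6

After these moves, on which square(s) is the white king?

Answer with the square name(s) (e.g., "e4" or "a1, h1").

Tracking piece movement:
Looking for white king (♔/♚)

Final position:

  a b c d e f g h
  ─────────────────
8│♜ ♞ ♝ ♛ ♚ ♝ ♞ ♜│8
7│♟ ♟ ♟ ♟ ♟ ♟ ♟ ·│7
6│· · · · · · · ♟│6
5│· · · · · · · ·│5
4│· · ♙ · · · · ·│4
3│· · · · · · · ·│3
2│♙ ♙ · ♙ ♙ ♙ ♙ ♙│2
1│♖ ♘ ♗ ♕ ♔ ♗ ♘ ♖│1
  ─────────────────
  a b c d e f g h


e1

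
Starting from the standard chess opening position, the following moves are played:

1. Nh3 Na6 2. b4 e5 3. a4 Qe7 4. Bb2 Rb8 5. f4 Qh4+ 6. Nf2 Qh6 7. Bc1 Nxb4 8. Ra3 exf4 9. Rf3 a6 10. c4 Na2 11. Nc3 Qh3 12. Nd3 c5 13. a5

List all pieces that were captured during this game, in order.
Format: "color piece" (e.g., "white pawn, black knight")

Tracking captures:
  Nxb4: captured white pawn
  exf4: captured white pawn

white pawn, white pawn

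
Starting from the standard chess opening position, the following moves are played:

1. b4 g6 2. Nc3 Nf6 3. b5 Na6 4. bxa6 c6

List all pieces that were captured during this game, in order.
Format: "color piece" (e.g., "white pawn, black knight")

Tracking captures:
  bxa6: captured black knight

black knight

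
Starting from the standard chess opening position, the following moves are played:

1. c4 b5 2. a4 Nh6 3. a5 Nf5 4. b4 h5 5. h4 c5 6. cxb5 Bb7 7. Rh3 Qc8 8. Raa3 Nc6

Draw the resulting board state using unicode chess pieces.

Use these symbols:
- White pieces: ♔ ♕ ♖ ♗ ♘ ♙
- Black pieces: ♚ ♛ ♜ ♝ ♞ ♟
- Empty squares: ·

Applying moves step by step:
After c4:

♜ ♞ ♝ ♛ ♚ ♝ ♞ ♜
♟ ♟ ♟ ♟ ♟ ♟ ♟ ♟
· · · · · · · ·
· · · · · · · ·
· · ♙ · · · · ·
· · · · · · · ·
♙ ♙ · ♙ ♙ ♙ ♙ ♙
♖ ♘ ♗ ♕ ♔ ♗ ♘ ♖


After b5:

♜ ♞ ♝ ♛ ♚ ♝ ♞ ♜
♟ · ♟ ♟ ♟ ♟ ♟ ♟
· · · · · · · ·
· ♟ · · · · · ·
· · ♙ · · · · ·
· · · · · · · ·
♙ ♙ · ♙ ♙ ♙ ♙ ♙
♖ ♘ ♗ ♕ ♔ ♗ ♘ ♖


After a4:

♜ ♞ ♝ ♛ ♚ ♝ ♞ ♜
♟ · ♟ ♟ ♟ ♟ ♟ ♟
· · · · · · · ·
· ♟ · · · · · ·
♙ · ♙ · · · · ·
· · · · · · · ·
· ♙ · ♙ ♙ ♙ ♙ ♙
♖ ♘ ♗ ♕ ♔ ♗ ♘ ♖


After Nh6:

♜ ♞ ♝ ♛ ♚ ♝ · ♜
♟ · ♟ ♟ ♟ ♟ ♟ ♟
· · · · · · · ♞
· ♟ · · · · · ·
♙ · ♙ · · · · ·
· · · · · · · ·
· ♙ · ♙ ♙ ♙ ♙ ♙
♖ ♘ ♗ ♕ ♔ ♗ ♘ ♖


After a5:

♜ ♞ ♝ ♛ ♚ ♝ · ♜
♟ · ♟ ♟ ♟ ♟ ♟ ♟
· · · · · · · ♞
♙ ♟ · · · · · ·
· · ♙ · · · · ·
· · · · · · · ·
· ♙ · ♙ ♙ ♙ ♙ ♙
♖ ♘ ♗ ♕ ♔ ♗ ♘ ♖


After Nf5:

♜ ♞ ♝ ♛ ♚ ♝ · ♜
♟ · ♟ ♟ ♟ ♟ ♟ ♟
· · · · · · · ·
♙ ♟ · · · ♞ · ·
· · ♙ · · · · ·
· · · · · · · ·
· ♙ · ♙ ♙ ♙ ♙ ♙
♖ ♘ ♗ ♕ ♔ ♗ ♘ ♖


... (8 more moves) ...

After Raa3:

♜ ♞ ♛ · ♚ ♝ · ♜
♟ ♝ · ♟ ♟ ♟ ♟ ·
· · · · · · · ·
♙ ♙ ♟ · · ♞ · ♟
· ♙ · · · · · ♙
♖ · · · · · · ♖
· · · ♙ ♙ ♙ ♙ ·
· ♘ ♗ ♕ ♔ ♗ ♘ ·


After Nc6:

♜ · ♛ · ♚ ♝ · ♜
♟ ♝ · ♟ ♟ ♟ ♟ ·
· · ♞ · · · · ·
♙ ♙ ♟ · · ♞ · ♟
· ♙ · · · · · ♙
♖ · · · · · · ♖
· · · ♙ ♙ ♙ ♙ ·
· ♘ ♗ ♕ ♔ ♗ ♘ ·



  a b c d e f g h
  ─────────────────
8│♜ · ♛ · ♚ ♝ · ♜│8
7│♟ ♝ · ♟ ♟ ♟ ♟ ·│7
6│· · ♞ · · · · ·│6
5│♙ ♙ ♟ · · ♞ · ♟│5
4│· ♙ · · · · · ♙│4
3│♖ · · · · · · ♖│3
2│· · · ♙ ♙ ♙ ♙ ·│2
1│· ♘ ♗ ♕ ♔ ♗ ♘ ·│1
  ─────────────────
  a b c d e f g h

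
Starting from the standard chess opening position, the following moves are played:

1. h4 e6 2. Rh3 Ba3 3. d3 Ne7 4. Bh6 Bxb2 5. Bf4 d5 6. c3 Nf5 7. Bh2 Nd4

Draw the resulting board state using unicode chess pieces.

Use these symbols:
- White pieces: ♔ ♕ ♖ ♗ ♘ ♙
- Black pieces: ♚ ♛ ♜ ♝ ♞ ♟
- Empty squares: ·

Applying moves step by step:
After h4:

♜ ♞ ♝ ♛ ♚ ♝ ♞ ♜
♟ ♟ ♟ ♟ ♟ ♟ ♟ ♟
· · · · · · · ·
· · · · · · · ·
· · · · · · · ♙
· · · · · · · ·
♙ ♙ ♙ ♙ ♙ ♙ ♙ ·
♖ ♘ ♗ ♕ ♔ ♗ ♘ ♖


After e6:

♜ ♞ ♝ ♛ ♚ ♝ ♞ ♜
♟ ♟ ♟ ♟ · ♟ ♟ ♟
· · · · ♟ · · ·
· · · · · · · ·
· · · · · · · ♙
· · · · · · · ·
♙ ♙ ♙ ♙ ♙ ♙ ♙ ·
♖ ♘ ♗ ♕ ♔ ♗ ♘ ♖


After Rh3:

♜ ♞ ♝ ♛ ♚ ♝ ♞ ♜
♟ ♟ ♟ ♟ · ♟ ♟ ♟
· · · · ♟ · · ·
· · · · · · · ·
· · · · · · · ♙
· · · · · · · ♖
♙ ♙ ♙ ♙ ♙ ♙ ♙ ·
♖ ♘ ♗ ♕ ♔ ♗ ♘ ·


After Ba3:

♜ ♞ ♝ ♛ ♚ · ♞ ♜
♟ ♟ ♟ ♟ · ♟ ♟ ♟
· · · · ♟ · · ·
· · · · · · · ·
· · · · · · · ♙
♝ · · · · · · ♖
♙ ♙ ♙ ♙ ♙ ♙ ♙ ·
♖ ♘ ♗ ♕ ♔ ♗ ♘ ·


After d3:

♜ ♞ ♝ ♛ ♚ · ♞ ♜
♟ ♟ ♟ ♟ · ♟ ♟ ♟
· · · · ♟ · · ·
· · · · · · · ·
· · · · · · · ♙
♝ · · ♙ · · · ♖
♙ ♙ ♙ · ♙ ♙ ♙ ·
♖ ♘ ♗ ♕ ♔ ♗ ♘ ·


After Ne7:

♜ ♞ ♝ ♛ ♚ · · ♜
♟ ♟ ♟ ♟ ♞ ♟ ♟ ♟
· · · · ♟ · · ·
· · · · · · · ·
· · · · · · · ♙
♝ · · ♙ · · · ♖
♙ ♙ ♙ · ♙ ♙ ♙ ·
♖ ♘ ♗ ♕ ♔ ♗ ♘ ·


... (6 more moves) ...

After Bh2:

♜ ♞ ♝ ♛ ♚ · · ♜
♟ ♟ ♟ · · ♟ ♟ ♟
· · · · ♟ · · ·
· · · ♟ · ♞ · ·
· · · · · · · ♙
· · ♙ ♙ · · · ♖
♙ ♝ · · ♙ ♙ ♙ ♗
♖ ♘ · ♕ ♔ ♗ ♘ ·


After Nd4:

♜ ♞ ♝ ♛ ♚ · · ♜
♟ ♟ ♟ · · ♟ ♟ ♟
· · · · ♟ · · ·
· · · ♟ · · · ·
· · · ♞ · · · ♙
· · ♙ ♙ · · · ♖
♙ ♝ · · ♙ ♙ ♙ ♗
♖ ♘ · ♕ ♔ ♗ ♘ ·



  a b c d e f g h
  ─────────────────
8│♜ ♞ ♝ ♛ ♚ · · ♜│8
7│♟ ♟ ♟ · · ♟ ♟ ♟│7
6│· · · · ♟ · · ·│6
5│· · · ♟ · · · ·│5
4│· · · ♞ · · · ♙│4
3│· · ♙ ♙ · · · ♖│3
2│♙ ♝ · · ♙ ♙ ♙ ♗│2
1│♖ ♘ · ♕ ♔ ♗ ♘ ·│1
  ─────────────────
  a b c d e f g h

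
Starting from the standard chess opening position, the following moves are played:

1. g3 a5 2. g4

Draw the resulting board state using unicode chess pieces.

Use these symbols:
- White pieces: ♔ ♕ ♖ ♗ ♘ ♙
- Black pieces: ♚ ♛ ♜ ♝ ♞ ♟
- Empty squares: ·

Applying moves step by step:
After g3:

♜ ♞ ♝ ♛ ♚ ♝ ♞ ♜
♟ ♟ ♟ ♟ ♟ ♟ ♟ ♟
· · · · · · · ·
· · · · · · · ·
· · · · · · · ·
· · · · · · ♙ ·
♙ ♙ ♙ ♙ ♙ ♙ · ♙
♖ ♘ ♗ ♕ ♔ ♗ ♘ ♖


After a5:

♜ ♞ ♝ ♛ ♚ ♝ ♞ ♜
· ♟ ♟ ♟ ♟ ♟ ♟ ♟
· · · · · · · ·
♟ · · · · · · ·
· · · · · · · ·
· · · · · · ♙ ·
♙ ♙ ♙ ♙ ♙ ♙ · ♙
♖ ♘ ♗ ♕ ♔ ♗ ♘ ♖


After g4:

♜ ♞ ♝ ♛ ♚ ♝ ♞ ♜
· ♟ ♟ ♟ ♟ ♟ ♟ ♟
· · · · · · · ·
♟ · · · · · · ·
· · · · · · ♙ ·
· · · · · · · ·
♙ ♙ ♙ ♙ ♙ ♙ · ♙
♖ ♘ ♗ ♕ ♔ ♗ ♘ ♖



  a b c d e f g h
  ─────────────────
8│♜ ♞ ♝ ♛ ♚ ♝ ♞ ♜│8
7│· ♟ ♟ ♟ ♟ ♟ ♟ ♟│7
6│· · · · · · · ·│6
5│♟ · · · · · · ·│5
4│· · · · · · ♙ ·│4
3│· · · · · · · ·│3
2│♙ ♙ ♙ ♙ ♙ ♙ · ♙│2
1│♖ ♘ ♗ ♕ ♔ ♗ ♘ ♖│1
  ─────────────────
  a b c d e f g h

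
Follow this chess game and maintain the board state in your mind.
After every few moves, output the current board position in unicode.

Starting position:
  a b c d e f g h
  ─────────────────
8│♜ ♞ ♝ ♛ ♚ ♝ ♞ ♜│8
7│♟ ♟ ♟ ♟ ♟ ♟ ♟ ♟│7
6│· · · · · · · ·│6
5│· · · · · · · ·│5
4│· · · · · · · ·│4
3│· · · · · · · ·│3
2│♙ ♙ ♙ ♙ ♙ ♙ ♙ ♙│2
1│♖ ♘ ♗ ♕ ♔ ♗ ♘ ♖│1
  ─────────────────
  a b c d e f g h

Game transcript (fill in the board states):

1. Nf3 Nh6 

  a b c d e f g h
  ─────────────────
8│♜ ♞ ♝ ♛ ♚ ♝ · ♜│8
7│♟ ♟ ♟ ♟ ♟ ♟ ♟ ♟│7
6│· · · · · · · ♞│6
5│· · · · · · · ·│5
4│· · · · · · · ·│4
3│· · · · · ♘ · ·│3
2│♙ ♙ ♙ ♙ ♙ ♙ ♙ ♙│2
1│♖ ♘ ♗ ♕ ♔ ♗ · ♖│1
  ─────────────────
  a b c d e f g h

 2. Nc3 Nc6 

  a b c d e f g h
  ─────────────────
8│♜ · ♝ ♛ ♚ ♝ · ♜│8
7│♟ ♟ ♟ ♟ ♟ ♟ ♟ ♟│7
6│· · ♞ · · · · ♞│6
5│· · · · · · · ·│5
4│· · · · · · · ·│4
3│· · ♘ · · ♘ · ·│3
2│♙ ♙ ♙ ♙ ♙ ♙ ♙ ♙│2
1│♖ · ♗ ♕ ♔ ♗ · ♖│1
  ─────────────────
  a b c d e f g h

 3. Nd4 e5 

  a b c d e f g h
  ─────────────────
8│♜ · ♝ ♛ ♚ ♝ · ♜│8
7│♟ ♟ ♟ ♟ · ♟ ♟ ♟│7
6│· · ♞ · · · · ♞│6
5│· · · · ♟ · · ·│5
4│· · · ♘ · · · ·│4
3│· · ♘ · · · · ·│3
2│♙ ♙ ♙ ♙ ♙ ♙ ♙ ♙│2
1│♖ · ♗ ♕ ♔ ♗ · ♖│1
  ─────────────────
  a b c d e f g h

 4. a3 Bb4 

  a b c d e f g h
  ─────────────────
8│♜ · ♝ ♛ ♚ · · ♜│8
7│♟ ♟ ♟ ♟ · ♟ ♟ ♟│7
6│· · ♞ · · · · ♞│6
5│· · · · ♟ · · ·│5
4│· ♝ · ♘ · · · ·│4
3│♙ · ♘ · · · · ·│3
2│· ♙ ♙ ♙ ♙ ♙ ♙ ♙│2
1│♖ · ♗ ♕ ♔ ♗ · ♖│1
  ─────────────────
  a b c d e f g h

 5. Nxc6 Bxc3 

  a b c d e f g h
  ─────────────────
8│♜ · ♝ ♛ ♚ · · ♜│8
7│♟ ♟ ♟ ♟ · ♟ ♟ ♟│7
6│· · ♘ · · · · ♞│6
5│· · · · ♟ · · ·│5
4│· · · · · · · ·│4
3│♙ · ♝ · · · · ·│3
2│· ♙ ♙ ♙ ♙ ♙ ♙ ♙│2
1│♖ · ♗ ♕ ♔ ♗ · ♖│1
  ─────────────────
  a b c d e f g h



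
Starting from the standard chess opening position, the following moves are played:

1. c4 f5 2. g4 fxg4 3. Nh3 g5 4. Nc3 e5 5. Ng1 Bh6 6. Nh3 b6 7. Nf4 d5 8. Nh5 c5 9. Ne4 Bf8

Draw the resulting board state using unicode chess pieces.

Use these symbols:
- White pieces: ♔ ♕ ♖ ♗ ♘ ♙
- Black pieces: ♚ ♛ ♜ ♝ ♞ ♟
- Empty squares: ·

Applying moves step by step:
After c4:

♜ ♞ ♝ ♛ ♚ ♝ ♞ ♜
♟ ♟ ♟ ♟ ♟ ♟ ♟ ♟
· · · · · · · ·
· · · · · · · ·
· · ♙ · · · · ·
· · · · · · · ·
♙ ♙ · ♙ ♙ ♙ ♙ ♙
♖ ♘ ♗ ♕ ♔ ♗ ♘ ♖


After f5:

♜ ♞ ♝ ♛ ♚ ♝ ♞ ♜
♟ ♟ ♟ ♟ ♟ · ♟ ♟
· · · · · · · ·
· · · · · ♟ · ·
· · ♙ · · · · ·
· · · · · · · ·
♙ ♙ · ♙ ♙ ♙ ♙ ♙
♖ ♘ ♗ ♕ ♔ ♗ ♘ ♖


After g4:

♜ ♞ ♝ ♛ ♚ ♝ ♞ ♜
♟ ♟ ♟ ♟ ♟ · ♟ ♟
· · · · · · · ·
· · · · · ♟ · ·
· · ♙ · · · ♙ ·
· · · · · · · ·
♙ ♙ · ♙ ♙ ♙ · ♙
♖ ♘ ♗ ♕ ♔ ♗ ♘ ♖


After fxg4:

♜ ♞ ♝ ♛ ♚ ♝ ♞ ♜
♟ ♟ ♟ ♟ ♟ · ♟ ♟
· · · · · · · ·
· · · · · · · ·
· · ♙ · · · ♟ ·
· · · · · · · ·
♙ ♙ · ♙ ♙ ♙ · ♙
♖ ♘ ♗ ♕ ♔ ♗ ♘ ♖


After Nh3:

♜ ♞ ♝ ♛ ♚ ♝ ♞ ♜
♟ ♟ ♟ ♟ ♟ · ♟ ♟
· · · · · · · ·
· · · · · · · ·
· · ♙ · · · ♟ ·
· · · · · · · ♘
♙ ♙ · ♙ ♙ ♙ · ♙
♖ ♘ ♗ ♕ ♔ ♗ · ♖


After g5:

♜ ♞ ♝ ♛ ♚ ♝ ♞ ♜
♟ ♟ ♟ ♟ ♟ · · ♟
· · · · · · · ·
· · · · · · ♟ ·
· · ♙ · · · ♟ ·
· · · · · · · ♘
♙ ♙ · ♙ ♙ ♙ · ♙
♖ ♘ ♗ ♕ ♔ ♗ · ♖


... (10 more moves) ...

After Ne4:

♜ ♞ ♝ ♛ ♚ · ♞ ♜
♟ · · · · · · ♟
· ♟ · · · · · ♝
· · ♟ ♟ ♟ · ♟ ♘
· · ♙ · ♘ · ♟ ·
· · · · · · · ·
♙ ♙ · ♙ ♙ ♙ · ♙
♖ · ♗ ♕ ♔ ♗ · ♖


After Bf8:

♜ ♞ ♝ ♛ ♚ ♝ ♞ ♜
♟ · · · · · · ♟
· ♟ · · · · · ·
· · ♟ ♟ ♟ · ♟ ♘
· · ♙ · ♘ · ♟ ·
· · · · · · · ·
♙ ♙ · ♙ ♙ ♙ · ♙
♖ · ♗ ♕ ♔ ♗ · ♖



  a b c d e f g h
  ─────────────────
8│♜ ♞ ♝ ♛ ♚ ♝ ♞ ♜│8
7│♟ · · · · · · ♟│7
6│· ♟ · · · · · ·│6
5│· · ♟ ♟ ♟ · ♟ ♘│5
4│· · ♙ · ♘ · ♟ ·│4
3│· · · · · · · ·│3
2│♙ ♙ · ♙ ♙ ♙ · ♙│2
1│♖ · ♗ ♕ ♔ ♗ · ♖│1
  ─────────────────
  a b c d e f g h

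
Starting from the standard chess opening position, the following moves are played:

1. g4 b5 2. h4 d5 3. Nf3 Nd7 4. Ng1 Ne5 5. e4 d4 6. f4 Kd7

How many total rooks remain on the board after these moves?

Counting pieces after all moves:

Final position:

  a b c d e f g h
  ─────────────────
8│♜ · ♝ ♛ · ♝ ♞ ♜│8
7│♟ · ♟ ♚ ♟ ♟ ♟ ♟│7
6│· · · · · · · ·│6
5│· ♟ · · ♞ · · ·│5
4│· · · ♟ ♙ ♙ ♙ ♙│4
3│· · · · · · · ·│3
2│♙ ♙ ♙ ♙ · · · ·│2
1│♖ ♘ ♗ ♕ ♔ ♗ ♘ ♖│1
  ─────────────────
  a b c d e f g h


4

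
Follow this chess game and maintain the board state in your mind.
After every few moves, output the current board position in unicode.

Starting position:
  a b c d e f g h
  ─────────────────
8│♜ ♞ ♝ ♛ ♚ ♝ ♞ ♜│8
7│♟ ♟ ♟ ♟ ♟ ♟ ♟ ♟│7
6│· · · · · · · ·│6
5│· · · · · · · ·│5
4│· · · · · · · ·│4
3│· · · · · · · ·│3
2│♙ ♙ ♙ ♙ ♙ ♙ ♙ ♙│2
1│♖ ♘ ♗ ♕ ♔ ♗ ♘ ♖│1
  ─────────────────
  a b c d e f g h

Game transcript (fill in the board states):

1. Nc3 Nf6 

  a b c d e f g h
  ─────────────────
8│♜ ♞ ♝ ♛ ♚ ♝ · ♜│8
7│♟ ♟ ♟ ♟ ♟ ♟ ♟ ♟│7
6│· · · · · ♞ · ·│6
5│· · · · · · · ·│5
4│· · · · · · · ·│4
3│· · ♘ · · · · ·│3
2│♙ ♙ ♙ ♙ ♙ ♙ ♙ ♙│2
1│♖ · ♗ ♕ ♔ ♗ ♘ ♖│1
  ─────────────────
  a b c d e f g h

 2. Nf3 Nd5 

  a b c d e f g h
  ─────────────────
8│♜ ♞ ♝ ♛ ♚ ♝ · ♜│8
7│♟ ♟ ♟ ♟ ♟ ♟ ♟ ♟│7
6│· · · · · · · ·│6
5│· · · ♞ · · · ·│5
4│· · · · · · · ·│4
3│· · ♘ · · ♘ · ·│3
2│♙ ♙ ♙ ♙ ♙ ♙ ♙ ♙│2
1│♖ · ♗ ♕ ♔ ♗ · ♖│1
  ─────────────────
  a b c d e f g h

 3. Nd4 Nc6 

  a b c d e f g h
  ─────────────────
8│♜ · ♝ ♛ ♚ ♝ · ♜│8
7│♟ ♟ ♟ ♟ ♟ ♟ ♟ ♟│7
6│· · ♞ · · · · ·│6
5│· · · ♞ · · · ·│5
4│· · · ♘ · · · ·│4
3│· · ♘ · · · · ·│3
2│♙ ♙ ♙ ♙ ♙ ♙ ♙ ♙│2
1│♖ · ♗ ♕ ♔ ♗ · ♖│1
  ─────────────────
  a b c d e f g h

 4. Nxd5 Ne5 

  a b c d e f g h
  ─────────────────
8│♜ · ♝ ♛ ♚ ♝ · ♜│8
7│♟ ♟ ♟ ♟ ♟ ♟ ♟ ♟│7
6│· · · · · · · ·│6
5│· · · ♘ ♞ · · ·│5
4│· · · ♘ · · · ·│4
3│· · · · · · · ·│3
2│♙ ♙ ♙ ♙ ♙ ♙ ♙ ♙│2
1│♖ · ♗ ♕ ♔ ♗ · ♖│1
  ─────────────────
  a b c d e f g h

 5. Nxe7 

  a b c d e f g h
  ─────────────────
8│♜ · ♝ ♛ ♚ ♝ · ♜│8
7│♟ ♟ ♟ ♟ ♘ ♟ ♟ ♟│7
6│· · · · · · · ·│6
5│· · · · ♞ · · ·│5
4│· · · ♘ · · · ·│4
3│· · · · · · · ·│3
2│♙ ♙ ♙ ♙ ♙ ♙ ♙ ♙│2
1│♖ · ♗ ♕ ♔ ♗ · ♖│1
  ─────────────────
  a b c d e f g h


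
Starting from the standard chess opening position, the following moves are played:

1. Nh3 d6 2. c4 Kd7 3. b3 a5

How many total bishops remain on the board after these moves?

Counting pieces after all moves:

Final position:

  a b c d e f g h
  ─────────────────
8│♜ ♞ ♝ ♛ · ♝ ♞ ♜│8
7│· ♟ ♟ ♚ ♟ ♟ ♟ ♟│7
6│· · · ♟ · · · ·│6
5│♟ · · · · · · ·│5
4│· · ♙ · · · · ·│4
3│· ♙ · · · · · ♘│3
2│♙ · · ♙ ♙ ♙ ♙ ♙│2
1│♖ ♘ ♗ ♕ ♔ ♗ · ♖│1
  ─────────────────
  a b c d e f g h


4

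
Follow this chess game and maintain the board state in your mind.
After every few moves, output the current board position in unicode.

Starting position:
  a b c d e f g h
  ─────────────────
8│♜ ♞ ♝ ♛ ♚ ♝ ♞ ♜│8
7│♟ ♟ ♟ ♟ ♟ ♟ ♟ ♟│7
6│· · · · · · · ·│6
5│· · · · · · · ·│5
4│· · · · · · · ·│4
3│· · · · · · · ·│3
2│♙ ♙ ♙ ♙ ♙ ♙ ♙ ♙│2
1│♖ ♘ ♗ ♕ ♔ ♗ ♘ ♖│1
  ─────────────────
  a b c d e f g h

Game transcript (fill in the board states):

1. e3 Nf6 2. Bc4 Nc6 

  a b c d e f g h
  ─────────────────
8│♜ · ♝ ♛ ♚ ♝ · ♜│8
7│♟ ♟ ♟ ♟ ♟ ♟ ♟ ♟│7
6│· · ♞ · · ♞ · ·│6
5│· · · · · · · ·│5
4│· · ♗ · · · · ·│4
3│· · · · ♙ · · ·│3
2│♙ ♙ ♙ ♙ · ♙ ♙ ♙│2
1│♖ ♘ ♗ ♕ ♔ · ♘ ♖│1
  ─────────────────
  a b c d e f g h

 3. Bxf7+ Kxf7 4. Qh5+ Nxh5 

  a b c d e f g h
  ─────────────────
8│♜ · ♝ ♛ · ♝ · ♜│8
7│♟ ♟ ♟ ♟ ♟ ♚ ♟ ♟│7
6│· · ♞ · · · · ·│6
5│· · · · · · · ♞│5
4│· · · · · · · ·│4
3│· · · · ♙ · · ·│3
2│♙ ♙ ♙ ♙ · ♙ ♙ ♙│2
1│♖ ♘ ♗ · ♔ · ♘ ♖│1
  ─────────────────
  a b c d e f g h

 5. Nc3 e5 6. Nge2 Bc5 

  a b c d e f g h
  ─────────────────
8│♜ · ♝ ♛ · · · ♜│8
7│♟ ♟ ♟ ♟ · ♚ ♟ ♟│7
6│· · ♞ · · · · ·│6
5│· · ♝ · ♟ · · ♞│5
4│· · · · · · · ·│4
3│· · ♘ · ♙ · · ·│3
2│♙ ♙ ♙ ♙ ♘ ♙ ♙ ♙│2
1│♖ · ♗ · ♔ · · ♖│1
  ─────────────────
  a b c d e f g h

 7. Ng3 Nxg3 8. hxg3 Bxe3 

  a b c d e f g h
  ─────────────────
8│♜ · ♝ ♛ · · · ♜│8
7│♟ ♟ ♟ ♟ · ♚ ♟ ♟│7
6│· · ♞ · · · · ·│6
5│· · · · ♟ · · ·│5
4│· · · · · · · ·│4
3│· · ♘ · ♝ · ♙ ·│3
2│♙ ♙ ♙ ♙ · ♙ ♙ ·│2
1│♖ · ♗ · ♔ · · ♖│1
  ─────────────────
  a b c d e f g h

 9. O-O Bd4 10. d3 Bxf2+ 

  a b c d e f g h
  ─────────────────
8│♜ · ♝ ♛ · · · ♜│8
7│♟ ♟ ♟ ♟ · ♚ ♟ ♟│7
6│· · ♞ · · · · ·│6
5│· · · · ♟ · · ·│5
4│· · · · · · · ·│4
3│· · ♘ ♙ · · ♙ ·│3
2│♙ ♙ ♙ · · ♝ ♙ ·│2
1│♖ · ♗ · · ♖ ♔ ·│1
  ─────────────────
  a b c d e f g h



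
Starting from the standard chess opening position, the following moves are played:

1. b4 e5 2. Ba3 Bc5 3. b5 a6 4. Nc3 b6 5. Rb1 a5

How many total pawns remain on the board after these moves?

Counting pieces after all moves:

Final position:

  a b c d e f g h
  ─────────────────
8│♜ ♞ ♝ ♛ ♚ · ♞ ♜│8
7│· · ♟ ♟ · ♟ ♟ ♟│7
6│· ♟ · · · · · ·│6
5│♟ ♙ ♝ · ♟ · · ·│5
4│· · · · · · · ·│4
3│♗ · ♘ · · · · ·│3
2│♙ · ♙ ♙ ♙ ♙ ♙ ♙│2
1│· ♖ · ♕ ♔ ♗ ♘ ♖│1
  ─────────────────
  a b c d e f g h


16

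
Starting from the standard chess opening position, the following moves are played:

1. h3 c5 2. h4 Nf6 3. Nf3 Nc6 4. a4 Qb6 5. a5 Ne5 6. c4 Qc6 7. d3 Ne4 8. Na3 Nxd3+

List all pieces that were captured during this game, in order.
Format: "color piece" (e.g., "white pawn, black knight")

Tracking captures:
  Nxd3+: captured white pawn

white pawn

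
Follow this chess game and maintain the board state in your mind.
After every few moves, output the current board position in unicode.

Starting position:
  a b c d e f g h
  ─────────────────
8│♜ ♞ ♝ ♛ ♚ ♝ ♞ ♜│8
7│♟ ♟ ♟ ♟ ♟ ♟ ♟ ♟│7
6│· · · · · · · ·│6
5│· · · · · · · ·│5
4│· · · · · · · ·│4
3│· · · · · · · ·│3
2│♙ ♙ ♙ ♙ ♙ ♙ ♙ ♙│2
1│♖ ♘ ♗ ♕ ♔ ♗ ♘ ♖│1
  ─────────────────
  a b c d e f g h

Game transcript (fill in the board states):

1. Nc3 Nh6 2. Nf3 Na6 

  a b c d e f g h
  ─────────────────
8│♜ · ♝ ♛ ♚ ♝ · ♜│8
7│♟ ♟ ♟ ♟ ♟ ♟ ♟ ♟│7
6│♞ · · · · · · ♞│6
5│· · · · · · · ·│5
4│· · · · · · · ·│4
3│· · ♘ · · ♘ · ·│3
2│♙ ♙ ♙ ♙ ♙ ♙ ♙ ♙│2
1│♖ · ♗ ♕ ♔ ♗ · ♖│1
  ─────────────────
  a b c d e f g h

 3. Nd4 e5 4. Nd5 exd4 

  a b c d e f g h
  ─────────────────
8│♜ · ♝ ♛ ♚ ♝ · ♜│8
7│♟ ♟ ♟ ♟ · ♟ ♟ ♟│7
6│♞ · · · · · · ♞│6
5│· · · ♘ · · · ·│5
4│· · · ♟ · · · ·│4
3│· · · · · · · ·│3
2│♙ ♙ ♙ ♙ ♙ ♙ ♙ ♙│2
1│♖ · ♗ ♕ ♔ ♗ · ♖│1
  ─────────────────
  a b c d e f g h

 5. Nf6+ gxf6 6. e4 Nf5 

  a b c d e f g h
  ─────────────────
8│♜ · ♝ ♛ ♚ ♝ · ♜│8
7│♟ ♟ ♟ ♟ · ♟ · ♟│7
6│♞ · · · · ♟ · ·│6
5│· · · · · ♞ · ·│5
4│· · · ♟ ♙ · · ·│4
3│· · · · · · · ·│3
2│♙ ♙ ♙ ♙ · ♙ ♙ ♙│2
1│♖ · ♗ ♕ ♔ ♗ · ♖│1
  ─────────────────
  a b c d e f g h

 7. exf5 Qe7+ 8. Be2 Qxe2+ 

  a b c d e f g h
  ─────────────────
8│♜ · ♝ · ♚ ♝ · ♜│8
7│♟ ♟ ♟ ♟ · ♟ · ♟│7
6│♞ · · · · ♟ · ·│6
5│· · · · · ♙ · ·│5
4│· · · ♟ · · · ·│4
3│· · · · · · · ·│3
2│♙ ♙ ♙ ♙ ♛ ♙ ♙ ♙│2
1│♖ · ♗ ♕ ♔ · · ♖│1
  ─────────────────
  a b c d e f g h

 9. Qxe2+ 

  a b c d e f g h
  ─────────────────
8│♜ · ♝ · ♚ ♝ · ♜│8
7│♟ ♟ ♟ ♟ · ♟ · ♟│7
6│♞ · · · · ♟ · ·│6
5│· · · · · ♙ · ·│5
4│· · · ♟ · · · ·│4
3│· · · · · · · ·│3
2│♙ ♙ ♙ ♙ ♕ ♙ ♙ ♙│2
1│♖ · ♗ · ♔ · · ♖│1
  ─────────────────
  a b c d e f g h


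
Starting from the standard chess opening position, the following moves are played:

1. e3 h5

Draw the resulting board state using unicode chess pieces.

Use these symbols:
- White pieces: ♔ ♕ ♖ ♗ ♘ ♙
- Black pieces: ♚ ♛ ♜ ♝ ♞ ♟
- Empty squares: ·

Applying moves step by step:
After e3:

♜ ♞ ♝ ♛ ♚ ♝ ♞ ♜
♟ ♟ ♟ ♟ ♟ ♟ ♟ ♟
· · · · · · · ·
· · · · · · · ·
· · · · · · · ·
· · · · ♙ · · ·
♙ ♙ ♙ ♙ · ♙ ♙ ♙
♖ ♘ ♗ ♕ ♔ ♗ ♘ ♖


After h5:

♜ ♞ ♝ ♛ ♚ ♝ ♞ ♜
♟ ♟ ♟ ♟ ♟ ♟ ♟ ·
· · · · · · · ·
· · · · · · · ♟
· · · · · · · ·
· · · · ♙ · · ·
♙ ♙ ♙ ♙ · ♙ ♙ ♙
♖ ♘ ♗ ♕ ♔ ♗ ♘ ♖



  a b c d e f g h
  ─────────────────
8│♜ ♞ ♝ ♛ ♚ ♝ ♞ ♜│8
7│♟ ♟ ♟ ♟ ♟ ♟ ♟ ·│7
6│· · · · · · · ·│6
5│· · · · · · · ♟│5
4│· · · · · · · ·│4
3│· · · · ♙ · · ·│3
2│♙ ♙ ♙ ♙ · ♙ ♙ ♙│2
1│♖ ♘ ♗ ♕ ♔ ♗ ♘ ♖│1
  ─────────────────
  a b c d e f g h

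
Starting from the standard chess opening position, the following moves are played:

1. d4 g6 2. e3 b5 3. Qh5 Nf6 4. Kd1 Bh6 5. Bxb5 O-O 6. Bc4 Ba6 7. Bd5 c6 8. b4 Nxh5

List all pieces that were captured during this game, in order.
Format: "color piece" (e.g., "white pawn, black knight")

Tracking captures:
  Bxb5: captured black pawn
  Nxh5: captured white queen

black pawn, white queen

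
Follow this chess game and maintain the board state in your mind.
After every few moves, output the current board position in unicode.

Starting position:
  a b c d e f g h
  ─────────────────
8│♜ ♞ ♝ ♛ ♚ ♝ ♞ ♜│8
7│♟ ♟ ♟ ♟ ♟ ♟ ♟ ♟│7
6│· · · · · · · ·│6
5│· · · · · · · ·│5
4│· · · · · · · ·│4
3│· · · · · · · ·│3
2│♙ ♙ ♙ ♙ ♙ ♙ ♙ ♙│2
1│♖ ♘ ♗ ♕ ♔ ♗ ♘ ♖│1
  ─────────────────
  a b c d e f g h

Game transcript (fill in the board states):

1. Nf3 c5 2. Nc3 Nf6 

  a b c d e f g h
  ─────────────────
8│♜ ♞ ♝ ♛ ♚ ♝ · ♜│8
7│♟ ♟ · ♟ ♟ ♟ ♟ ♟│7
6│· · · · · ♞ · ·│6
5│· · ♟ · · · · ·│5
4│· · · · · · · ·│4
3│· · ♘ · · ♘ · ·│3
2│♙ ♙ ♙ ♙ ♙ ♙ ♙ ♙│2
1│♖ · ♗ ♕ ♔ ♗ · ♖│1
  ─────────────────
  a b c d e f g h

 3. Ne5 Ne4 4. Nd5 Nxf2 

  a b c d e f g h
  ─────────────────
8│♜ ♞ ♝ ♛ ♚ ♝ · ♜│8
7│♟ ♟ · ♟ ♟ ♟ ♟ ♟│7
6│· · · · · · · ·│6
5│· · ♟ ♘ ♘ · · ·│5
4│· · · · · · · ·│4
3│· · · · · · · ·│3
2│♙ ♙ ♙ ♙ ♙ ♞ ♙ ♙│2
1│♖ · ♗ ♕ ♔ ♗ · ♖│1
  ─────────────────
  a b c d e f g h

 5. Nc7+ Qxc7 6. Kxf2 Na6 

  a b c d e f g h
  ─────────────────
8│♜ · ♝ · ♚ ♝ · ♜│8
7│♟ ♟ ♛ ♟ ♟ ♟ ♟ ♟│7
6│♞ · · · · · · ·│6
5│· · ♟ · ♘ · · ·│5
4│· · · · · · · ·│4
3│· · · · · · · ·│3
2│♙ ♙ ♙ ♙ ♙ ♔ ♙ ♙│2
1│♖ · ♗ ♕ · ♗ · ♖│1
  ─────────────────
  a b c d e f g h

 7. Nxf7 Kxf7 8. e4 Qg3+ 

  a b c d e f g h
  ─────────────────
8│♜ · ♝ · · ♝ · ♜│8
7│♟ ♟ · ♟ ♟ ♚ ♟ ♟│7
6│♞ · · · · · · ·│6
5│· · ♟ · · · · ·│5
4│· · · · ♙ · · ·│4
3│· · · · · · ♛ ·│3
2│♙ ♙ ♙ ♙ · ♔ ♙ ♙│2
1│♖ · ♗ ♕ · ♗ · ♖│1
  ─────────────────
  a b c d e f g h

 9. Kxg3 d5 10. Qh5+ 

  a b c d e f g h
  ─────────────────
8│♜ · ♝ · · ♝ · ♜│8
7│♟ ♟ · · ♟ ♚ ♟ ♟│7
6│♞ · · · · · · ·│6
5│· · ♟ ♟ · · · ♕│5
4│· · · · ♙ · · ·│4
3│· · · · · · ♔ ·│3
2│♙ ♙ ♙ ♙ · · ♙ ♙│2
1│♖ · ♗ · · ♗ · ♖│1
  ─────────────────
  a b c d e f g h


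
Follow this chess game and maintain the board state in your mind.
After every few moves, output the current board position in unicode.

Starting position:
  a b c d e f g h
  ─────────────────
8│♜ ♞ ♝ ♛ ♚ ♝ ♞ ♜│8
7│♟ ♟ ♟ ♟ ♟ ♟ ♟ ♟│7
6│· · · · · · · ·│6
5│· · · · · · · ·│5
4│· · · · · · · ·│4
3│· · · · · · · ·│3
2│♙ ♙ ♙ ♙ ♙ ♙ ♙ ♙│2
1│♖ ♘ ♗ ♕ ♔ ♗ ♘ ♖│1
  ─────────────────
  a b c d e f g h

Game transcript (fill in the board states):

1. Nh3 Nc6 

  a b c d e f g h
  ─────────────────
8│♜ · ♝ ♛ ♚ ♝ ♞ ♜│8
7│♟ ♟ ♟ ♟ ♟ ♟ ♟ ♟│7
6│· · ♞ · · · · ·│6
5│· · · · · · · ·│5
4│· · · · · · · ·│4
3│· · · · · · · ♘│3
2│♙ ♙ ♙ ♙ ♙ ♙ ♙ ♙│2
1│♖ ♘ ♗ ♕ ♔ ♗ · ♖│1
  ─────────────────
  a b c d e f g h

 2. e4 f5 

  a b c d e f g h
  ─────────────────
8│♜ · ♝ ♛ ♚ ♝ ♞ ♜│8
7│♟ ♟ ♟ ♟ ♟ · ♟ ♟│7
6│· · ♞ · · · · ·│6
5│· · · · · ♟ · ·│5
4│· · · · ♙ · · ·│4
3│· · · · · · · ♘│3
2│♙ ♙ ♙ ♙ · ♙ ♙ ♙│2
1│♖ ♘ ♗ ♕ ♔ ♗ · ♖│1
  ─────────────────
  a b c d e f g h

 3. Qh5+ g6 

  a b c d e f g h
  ─────────────────
8│♜ · ♝ ♛ ♚ ♝ ♞ ♜│8
7│♟ ♟ ♟ ♟ ♟ · · ♟│7
6│· · ♞ · · · ♟ ·│6
5│· · · · · ♟ · ♕│5
4│· · · · ♙ · · ·│4
3│· · · · · · · ♘│3
2│♙ ♙ ♙ ♙ · ♙ ♙ ♙│2
1│♖ ♘ ♗ · ♔ ♗ · ♖│1
  ─────────────────
  a b c d e f g h

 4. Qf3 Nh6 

  a b c d e f g h
  ─────────────────
8│♜ · ♝ ♛ ♚ ♝ · ♜│8
7│♟ ♟ ♟ ♟ ♟ · · ♟│7
6│· · ♞ · · · ♟ ♞│6
5│· · · · · ♟ · ·│5
4│· · · · ♙ · · ·│4
3│· · · · · ♕ · ♘│3
2│♙ ♙ ♙ ♙ · ♙ ♙ ♙│2
1│♖ ♘ ♗ · ♔ ♗ · ♖│1
  ─────────────────
  a b c d e f g h

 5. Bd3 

  a b c d e f g h
  ─────────────────
8│♜ · ♝ ♛ ♚ ♝ · ♜│8
7│♟ ♟ ♟ ♟ ♟ · · ♟│7
6│· · ♞ · · · ♟ ♞│6
5│· · · · · ♟ · ·│5
4│· · · · ♙ · · ·│4
3│· · · ♗ · ♕ · ♘│3
2│♙ ♙ ♙ ♙ · ♙ ♙ ♙│2
1│♖ ♘ ♗ · ♔ · · ♖│1
  ─────────────────
  a b c d e f g h


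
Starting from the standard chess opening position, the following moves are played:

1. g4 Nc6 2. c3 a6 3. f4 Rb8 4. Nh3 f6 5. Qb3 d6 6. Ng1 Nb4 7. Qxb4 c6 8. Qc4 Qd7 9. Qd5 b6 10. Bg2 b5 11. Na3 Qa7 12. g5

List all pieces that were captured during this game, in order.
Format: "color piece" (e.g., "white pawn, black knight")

Tracking captures:
  Qxb4: captured black knight

black knight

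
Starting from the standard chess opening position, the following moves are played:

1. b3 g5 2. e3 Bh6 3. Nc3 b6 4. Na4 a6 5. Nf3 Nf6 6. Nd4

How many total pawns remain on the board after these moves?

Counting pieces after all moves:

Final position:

  a b c d e f g h
  ─────────────────
8│♜ ♞ ♝ ♛ ♚ · · ♜│8
7│· · ♟ ♟ ♟ ♟ · ♟│7
6│♟ ♟ · · · ♞ · ♝│6
5│· · · · · · ♟ ·│5
4│♘ · · ♘ · · · ·│4
3│· ♙ · · ♙ · · ·│3
2│♙ · ♙ ♙ · ♙ ♙ ♙│2
1│♖ · ♗ ♕ ♔ ♗ · ♖│1
  ─────────────────
  a b c d e f g h


16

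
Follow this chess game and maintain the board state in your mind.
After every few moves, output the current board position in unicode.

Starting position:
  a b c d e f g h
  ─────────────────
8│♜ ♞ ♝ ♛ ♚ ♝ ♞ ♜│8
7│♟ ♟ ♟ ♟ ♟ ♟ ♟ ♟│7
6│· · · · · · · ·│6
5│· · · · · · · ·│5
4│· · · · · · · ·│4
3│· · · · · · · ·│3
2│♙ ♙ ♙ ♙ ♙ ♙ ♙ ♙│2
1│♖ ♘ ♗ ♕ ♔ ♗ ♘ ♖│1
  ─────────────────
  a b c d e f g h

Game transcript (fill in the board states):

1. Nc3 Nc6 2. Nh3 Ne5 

  a b c d e f g h
  ─────────────────
8│♜ · ♝ ♛ ♚ ♝ ♞ ♜│8
7│♟ ♟ ♟ ♟ ♟ ♟ ♟ ♟│7
6│· · · · · · · ·│6
5│· · · · ♞ · · ·│5
4│· · · · · · · ·│4
3│· · ♘ · · · · ♘│3
2│♙ ♙ ♙ ♙ ♙ ♙ ♙ ♙│2
1│♖ · ♗ ♕ ♔ ♗ · ♖│1
  ─────────────────
  a b c d e f g h

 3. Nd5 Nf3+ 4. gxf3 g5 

  a b c d e f g h
  ─────────────────
8│♜ · ♝ ♛ ♚ ♝ ♞ ♜│8
7│♟ ♟ ♟ ♟ ♟ ♟ · ♟│7
6│· · · · · · · ·│6
5│· · · ♘ · · ♟ ·│5
4│· · · · · · · ·│4
3│· · · · · ♙ · ♘│3
2│♙ ♙ ♙ ♙ ♙ ♙ · ♙│2
1│♖ · ♗ ♕ ♔ ♗ · ♖│1
  ─────────────────
  a b c d e f g h

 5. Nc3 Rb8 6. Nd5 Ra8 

  a b c d e f g h
  ─────────────────
8│♜ · ♝ ♛ ♚ ♝ ♞ ♜│8
7│♟ ♟ ♟ ♟ ♟ ♟ · ♟│7
6│· · · · · · · ·│6
5│· · · ♘ · · ♟ ·│5
4│· · · · · · · ·│4
3│· · · · · ♙ · ♘│3
2│♙ ♙ ♙ ♙ ♙ ♙ · ♙│2
1│♖ · ♗ ♕ ♔ ♗ · ♖│1
  ─────────────────
  a b c d e f g h

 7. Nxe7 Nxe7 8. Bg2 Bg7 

  a b c d e f g h
  ─────────────────
8│♜ · ♝ ♛ ♚ · · ♜│8
7│♟ ♟ ♟ ♟ ♞ ♟ ♝ ♟│7
6│· · · · · · · ·│6
5│· · · · · · ♟ ·│5
4│· · · · · · · ·│4
3│· · · · · ♙ · ♘│3
2│♙ ♙ ♙ ♙ ♙ ♙ ♗ ♙│2
1│♖ · ♗ ♕ ♔ · · ♖│1
  ─────────────────
  a b c d e f g h

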